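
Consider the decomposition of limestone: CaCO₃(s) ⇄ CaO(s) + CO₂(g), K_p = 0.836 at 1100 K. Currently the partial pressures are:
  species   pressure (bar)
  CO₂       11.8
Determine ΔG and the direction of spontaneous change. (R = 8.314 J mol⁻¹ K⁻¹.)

(CaCO₃, CaO are pure solids — omitted from Q_p.)
Q_p = P(CO₂) = 11.8
ΔG = RT ln(Q_p/K_p) = (8.314 J mol⁻¹ K⁻¹)(1100 K) × ln(11.8/0.836)
   = (9.145 kJ/mol)(2.647) = 24.2 kJ/mol
ΔG > 0, so the forward reaction is non-spontaneous (proceeds in reverse).

ΔG = 24.2 kJ/mol; the forward reaction is non-spontaneous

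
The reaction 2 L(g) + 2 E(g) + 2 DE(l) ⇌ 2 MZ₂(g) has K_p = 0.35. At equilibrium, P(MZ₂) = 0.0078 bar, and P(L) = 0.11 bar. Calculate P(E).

P(E) = 0.12 bar

(DE is a pure liquid — omitted from K_p.)
At equilibrium, K_p = P(MZ₂)² / (P(L)²·P(E)²) = 0.35.
(0.0078)² / ((0.11)²·(P(E))²) = 0.35
P(E)² = 0.0144 ⇒ P(E) = 0.12 bar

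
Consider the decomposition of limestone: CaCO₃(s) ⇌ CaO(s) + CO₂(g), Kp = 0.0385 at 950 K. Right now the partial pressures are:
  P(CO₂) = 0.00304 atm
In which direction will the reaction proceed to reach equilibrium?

(CaCO₃, CaO are pure solids — omitted from Qp.)
Qp = P(CO₂) = 0.00304
Qp = 0.00304 < Kp = 0.0385, so the forward reaction proceeds.

toward products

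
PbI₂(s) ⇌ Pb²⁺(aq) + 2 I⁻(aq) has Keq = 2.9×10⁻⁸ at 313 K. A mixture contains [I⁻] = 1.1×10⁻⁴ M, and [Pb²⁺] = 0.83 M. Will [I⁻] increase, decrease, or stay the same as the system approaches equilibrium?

increase

(PbI₂ is a pure solid — omitted from Q.)
Q = [Pb²⁺]·[I⁻]² = (0.83)·(1.1×10⁻⁴)² = 1.0×10⁻⁸
Q = 1.0×10⁻⁸ < Keq = 2.9×10⁻⁸: net forward reaction.
I⁻ is a product, so it increases.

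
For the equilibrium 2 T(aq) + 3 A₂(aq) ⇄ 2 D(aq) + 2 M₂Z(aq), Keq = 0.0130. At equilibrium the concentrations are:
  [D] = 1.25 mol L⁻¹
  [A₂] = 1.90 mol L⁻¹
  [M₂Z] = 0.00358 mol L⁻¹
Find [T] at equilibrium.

[T] = 0.0150 mol L⁻¹

At equilibrium, Keq = [D]²·[M₂Z]² / ([T]²·[A₂]³) = 0.0130.
(1.25)²·(0.00358)² / (([T])²·(1.90)³) = 0.0130
[T]² = 2.25e-4 ⇒ [T] = 0.0150 mol L⁻¹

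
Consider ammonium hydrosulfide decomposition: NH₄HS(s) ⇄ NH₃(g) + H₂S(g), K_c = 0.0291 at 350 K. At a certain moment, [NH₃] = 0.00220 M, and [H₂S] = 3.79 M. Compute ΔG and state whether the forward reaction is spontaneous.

(NH₄HS is a pure solid — omitted from Q_c.)
Q_c = [NH₃]·[H₂S] = (0.00220)·(3.79) = 0.00834
ΔG = RT ln(Q_c/K_c) = (8.314 J mol⁻¹ K⁻¹)(350 K) × ln(0.00834/0.0291)
   = (2.910 kJ/mol)(-1.250) = -3.64 kJ/mol
ΔG < 0, so the forward reaction is spontaneous (proceeds forward).

ΔG = -3.64 kJ/mol; the forward reaction is spontaneous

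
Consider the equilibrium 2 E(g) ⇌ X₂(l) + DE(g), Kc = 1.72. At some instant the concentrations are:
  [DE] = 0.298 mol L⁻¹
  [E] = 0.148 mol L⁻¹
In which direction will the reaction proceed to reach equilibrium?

(X₂ is a pure liquid — omitted from Qc.)
Qc = [DE] / [E]² = (0.298) / (0.148)² = 13.6
Qc = 13.6 > Kc = 1.72, so the reverse reaction proceeds.

reverse (toward reactants)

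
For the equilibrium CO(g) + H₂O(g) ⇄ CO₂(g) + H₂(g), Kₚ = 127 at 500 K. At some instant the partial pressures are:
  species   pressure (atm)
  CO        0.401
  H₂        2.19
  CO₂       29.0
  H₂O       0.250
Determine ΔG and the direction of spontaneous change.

Qₚ = P(CO₂)·P(H₂) / (P(CO)·P(H₂O)) = (29.0)·(2.19) / ((0.401)·(0.250)) = 634
ΔG = RT ln(Qₚ/Kₚ) = (8.314 J mol⁻¹ K⁻¹)(500 K) × ln(634/127)
   = (4.157 kJ/mol)(1.608) = 6.68 kJ/mol
ΔG > 0, so the forward reaction is non-spontaneous (proceeds in reverse).

ΔG = 6.68 kJ/mol; the forward reaction is non-spontaneous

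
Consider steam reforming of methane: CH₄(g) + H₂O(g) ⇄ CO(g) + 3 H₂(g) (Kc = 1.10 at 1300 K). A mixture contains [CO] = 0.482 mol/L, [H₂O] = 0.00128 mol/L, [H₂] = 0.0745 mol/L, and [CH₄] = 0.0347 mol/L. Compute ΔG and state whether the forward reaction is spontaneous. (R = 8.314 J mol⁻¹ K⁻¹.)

Qc = [CO]·[H₂]³ / ([CH₄]·[H₂O]) = (0.482)·(0.0745)³ / ((0.0347)·(0.00128)) = 4.49
ΔG = RT ln(Qc/Kc) = (8.314 J mol⁻¹ K⁻¹)(1300 K) × ln(4.49/1.10)
   = (10.81 kJ/mol)(1.407) = 15.2 kJ/mol
ΔG > 0, so the forward reaction is non-spontaneous (proceeds in reverse).

ΔG = 15.2 kJ/mol; the forward reaction is non-spontaneous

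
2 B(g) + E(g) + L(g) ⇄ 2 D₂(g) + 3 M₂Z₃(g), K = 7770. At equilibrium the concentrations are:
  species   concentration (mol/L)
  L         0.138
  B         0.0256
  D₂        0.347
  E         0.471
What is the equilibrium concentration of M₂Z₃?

[M₂Z₃] = 1.40 mol/L

At equilibrium, K = [D₂]²·[M₂Z₃]³ / ([B]²·[E]·[L]) = 7770.
(0.347)²·([M₂Z₃])³ / ((0.0256)²·(0.471)·(0.138)) = 7770
[M₂Z₃]³ = 2.75 ⇒ [M₂Z₃] = 1.40 mol/L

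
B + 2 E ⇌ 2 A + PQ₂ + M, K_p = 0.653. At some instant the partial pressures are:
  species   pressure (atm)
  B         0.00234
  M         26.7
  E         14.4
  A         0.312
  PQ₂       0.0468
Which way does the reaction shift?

in the forward direction

Q_p = P(A)²·P(PQ₂)·P(M) / (P(B)·P(E)²) = (0.312)²·(0.0468)·(26.7) / ((0.00234)·(14.4)²) = 0.251
Q_p = 0.251 < K_p = 0.653, so the forward reaction proceeds.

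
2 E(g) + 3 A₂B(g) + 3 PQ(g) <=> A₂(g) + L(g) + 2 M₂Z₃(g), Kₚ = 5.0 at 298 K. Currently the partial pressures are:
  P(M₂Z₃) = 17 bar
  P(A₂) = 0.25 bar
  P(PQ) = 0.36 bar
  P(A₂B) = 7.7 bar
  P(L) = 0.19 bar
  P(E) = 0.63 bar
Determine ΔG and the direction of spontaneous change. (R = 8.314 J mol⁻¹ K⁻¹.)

Qₚ = P(A₂)·P(L)·P(M₂Z₃)² / (P(E)²·P(A₂B)³·P(PQ)³) = (0.25)·(0.19)·(17)² / ((0.63)²·(7.7)³·(0.36)³) = 1.62
ΔG = RT ln(Qₚ/Kₚ) = (8.314 J mol⁻¹ K⁻¹)(298 K) × ln(1.62/5.0)
   = (2.478 kJ/mol)(-1.127) = -2.79 kJ/mol
ΔG < 0, so the forward reaction is spontaneous (proceeds forward).

ΔG = -2.79 kJ/mol; the forward reaction is spontaneous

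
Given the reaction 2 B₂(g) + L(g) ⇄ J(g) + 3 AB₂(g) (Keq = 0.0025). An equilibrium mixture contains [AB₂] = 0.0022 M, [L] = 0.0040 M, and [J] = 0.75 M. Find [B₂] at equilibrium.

At equilibrium, Keq = [J]·[AB₂]³ / ([B₂]²·[L]) = 0.0025.
(0.75)·(0.0022)³ / (([B₂])²·(0.0040)) = 0.0025
[B₂]² = 7.99e-4 ⇒ [B₂] = 0.028 M

[B₂] = 0.028 M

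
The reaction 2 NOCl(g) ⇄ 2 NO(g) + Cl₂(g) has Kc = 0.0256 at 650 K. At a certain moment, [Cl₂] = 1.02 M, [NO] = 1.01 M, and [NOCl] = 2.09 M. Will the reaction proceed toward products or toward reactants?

in the reverse direction

Qc = [NO]²·[Cl₂] / [NOCl]² = (1.01)²·(1.02) / (2.09)² = 0.238
Qc = 0.238 > Kc = 0.0256, so the reverse reaction proceeds.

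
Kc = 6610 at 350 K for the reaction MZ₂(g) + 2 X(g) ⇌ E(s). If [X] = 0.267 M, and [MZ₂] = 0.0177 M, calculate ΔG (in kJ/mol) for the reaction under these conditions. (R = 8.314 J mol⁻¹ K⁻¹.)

ΔG = -6.17 kJ/mol

(E is a pure solid — omitted from Qc.)
Qc = 1 / ([MZ₂]·[X]²) = 1 / ((0.0177)·(0.267)²) = 793
ΔG = RT ln(Qc/Kc) = (8.314 J mol⁻¹ K⁻¹)(350 K) × ln(793/6610)
   = (2.910 kJ/mol)(-2.121) = -6.17 kJ/mol
ΔG < 0, so the forward reaction is spontaneous (proceeds forward).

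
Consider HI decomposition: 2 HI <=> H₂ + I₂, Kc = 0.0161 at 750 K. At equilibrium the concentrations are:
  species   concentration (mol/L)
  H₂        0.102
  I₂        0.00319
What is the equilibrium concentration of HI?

[HI] = 0.142 mol/L

At equilibrium, Kc = [H₂]·[I₂] / [HI]² = 0.0161.
(0.102)·(0.00319) / ([HI])² = 0.0161
[HI]² = 0.0202 ⇒ [HI] = 0.142 mol/L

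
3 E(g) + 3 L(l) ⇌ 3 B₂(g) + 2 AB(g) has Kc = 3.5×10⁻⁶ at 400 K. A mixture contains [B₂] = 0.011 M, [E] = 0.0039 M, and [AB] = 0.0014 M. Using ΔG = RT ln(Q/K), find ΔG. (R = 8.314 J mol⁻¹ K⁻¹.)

ΔG = 8.42 kJ/mol

(L is a pure liquid — omitted from Qc.)
Qc = [B₂]³·[AB]² / [E]³ = (0.011)³·(0.0014)² / (0.0039)³ = 4.40×10⁻⁵
ΔG = RT ln(Qc/Kc) = (8.314 J mol⁻¹ K⁻¹)(400 K) × ln(4.40×10⁻⁵/3.5×10⁻⁶)
   = (3.326 kJ/mol)(2.531) = 8.42 kJ/mol
ΔG > 0, so the forward reaction is non-spontaneous (proceeds in reverse).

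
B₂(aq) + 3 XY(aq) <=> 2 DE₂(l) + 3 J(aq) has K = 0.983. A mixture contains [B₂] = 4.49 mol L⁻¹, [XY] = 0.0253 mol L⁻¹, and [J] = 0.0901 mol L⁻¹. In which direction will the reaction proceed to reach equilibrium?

(DE₂ is a pure liquid — omitted from Q.)
Q = [J]³ / ([B₂]·[XY]³) = (0.0901)³ / ((4.49)·(0.0253)³) = 10.1
Q = 10.1 > K = 0.983, so the reverse reaction proceeds.

reverse (toward reactants)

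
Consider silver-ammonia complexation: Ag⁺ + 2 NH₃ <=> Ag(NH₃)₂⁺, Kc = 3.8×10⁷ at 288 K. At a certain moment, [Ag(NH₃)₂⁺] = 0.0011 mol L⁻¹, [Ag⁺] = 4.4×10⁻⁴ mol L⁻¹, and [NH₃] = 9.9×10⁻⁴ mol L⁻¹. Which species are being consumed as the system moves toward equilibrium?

Qc = [Ag(NH₃)₂⁺] / ([Ag⁺]·[NH₃]²) = (0.0011) / ((4.4×10⁻⁴)·(9.9×10⁻⁴)²) = 2.6×10⁶
Qc = 2.6×10⁶ < Kc = 3.8×10⁷: net forward reaction.

Ag⁺, NH₃ (reactants)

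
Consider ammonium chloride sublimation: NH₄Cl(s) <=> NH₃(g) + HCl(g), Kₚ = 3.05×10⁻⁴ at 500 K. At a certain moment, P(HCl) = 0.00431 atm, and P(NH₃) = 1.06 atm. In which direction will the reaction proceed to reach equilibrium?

(NH₄Cl is a pure solid — omitted from Qₚ.)
Qₚ = P(NH₃)·P(HCl) = (1.06)·(0.00431) = 0.00457
Qₚ = 0.00457 > Kₚ = 3.05×10⁻⁴, so the reverse reaction proceeds.

reverse (toward reactants)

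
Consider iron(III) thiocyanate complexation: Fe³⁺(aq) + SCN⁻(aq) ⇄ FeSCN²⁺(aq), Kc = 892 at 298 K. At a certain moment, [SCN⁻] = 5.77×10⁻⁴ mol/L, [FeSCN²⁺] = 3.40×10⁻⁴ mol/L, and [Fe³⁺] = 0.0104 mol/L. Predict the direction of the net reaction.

toward products

Qc = [FeSCN²⁺] / ([Fe³⁺]·[SCN⁻]) = (3.40×10⁻⁴) / ((0.0104)·(5.77×10⁻⁴)) = 56.7
Qc = 56.7 < Kc = 892, so the forward reaction proceeds.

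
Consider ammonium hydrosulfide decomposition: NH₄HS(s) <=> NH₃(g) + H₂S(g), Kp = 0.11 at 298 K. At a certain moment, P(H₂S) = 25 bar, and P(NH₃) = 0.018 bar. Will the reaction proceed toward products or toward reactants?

to the left

(NH₄HS is a pure solid — omitted from Qp.)
Qp = P(NH₃)·P(H₂S) = (0.018)·(25) = 0.45
Qp = 0.45 > Kp = 0.11, so the reverse reaction proceeds.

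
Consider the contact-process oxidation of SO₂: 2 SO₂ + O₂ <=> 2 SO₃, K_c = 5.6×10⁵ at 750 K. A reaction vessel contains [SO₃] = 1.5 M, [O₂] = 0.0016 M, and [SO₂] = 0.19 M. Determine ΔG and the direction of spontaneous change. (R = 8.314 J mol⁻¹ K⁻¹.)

Q_c = [SO₃]² / ([SO₂]²·[O₂]) = (1.5)² / ((0.19)²·(0.0016)) = 39000
ΔG = RT ln(Q_c/K_c) = (8.314 J mol⁻¹ K⁻¹)(750 K) × ln(39000/5.6×10⁵)
   = (6.236 kJ/mol)(-2.664) = -16.6 kJ/mol
ΔG < 0, so the forward reaction is spontaneous (proceeds forward).

ΔG = -16.6 kJ/mol; the forward reaction is spontaneous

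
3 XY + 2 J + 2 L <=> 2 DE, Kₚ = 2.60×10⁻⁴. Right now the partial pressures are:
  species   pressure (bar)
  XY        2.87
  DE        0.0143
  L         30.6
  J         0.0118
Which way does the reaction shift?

forward (toward products)

Qₚ = P(DE)² / (P(XY)³·P(J)²·P(L)²) = (0.0143)² / ((2.87)³·(0.0118)²·(30.6)²) = 6.63×10⁻⁵
Qₚ = 6.63×10⁻⁵ < Kₚ = 2.60×10⁻⁴, so the forward reaction proceeds.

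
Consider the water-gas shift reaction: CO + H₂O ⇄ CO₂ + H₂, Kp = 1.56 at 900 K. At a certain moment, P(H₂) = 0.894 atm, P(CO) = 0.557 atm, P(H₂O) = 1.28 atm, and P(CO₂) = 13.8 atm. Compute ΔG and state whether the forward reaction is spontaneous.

ΔG = 18.0 kJ/mol; the forward reaction is non-spontaneous

Qp = P(CO₂)·P(H₂) / (P(CO)·P(H₂O)) = (13.8)·(0.894) / ((0.557)·(1.28)) = 17.3
ΔG = RT ln(Qp/Kp) = (8.314 J mol⁻¹ K⁻¹)(900 K) × ln(17.3/1.56)
   = (7.483 kJ/mol)(2.406) = 18.0 kJ/mol
ΔG > 0, so the forward reaction is non-spontaneous (proceeds in reverse).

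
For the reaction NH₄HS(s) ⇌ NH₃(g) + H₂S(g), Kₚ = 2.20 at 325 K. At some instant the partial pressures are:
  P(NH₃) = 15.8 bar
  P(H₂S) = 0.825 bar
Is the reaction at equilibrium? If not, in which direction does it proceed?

(NH₄HS is a pure solid — omitted from Qₚ.)
Qₚ = P(NH₃)·P(H₂S) = (15.8)·(0.825) = 13.0
Qₚ = 13.0 > Kₚ = 2.20, so the reverse reaction proceeds.

to the left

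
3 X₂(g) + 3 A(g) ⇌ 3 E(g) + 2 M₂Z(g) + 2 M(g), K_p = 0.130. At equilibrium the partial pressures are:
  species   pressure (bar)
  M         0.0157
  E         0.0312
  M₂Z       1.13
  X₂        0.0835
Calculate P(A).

P(A) = 0.0502 bar

At equilibrium, K_p = P(E)³·P(M₂Z)²·P(M)² / (P(X₂)³·P(A)³) = 0.130.
(0.0312)³·(1.13)²·(0.0157)² / ((0.0835)³·(P(A))³) = 0.130
P(A)³ = 1.26×10⁻⁴ ⇒ P(A) = 0.0502 bar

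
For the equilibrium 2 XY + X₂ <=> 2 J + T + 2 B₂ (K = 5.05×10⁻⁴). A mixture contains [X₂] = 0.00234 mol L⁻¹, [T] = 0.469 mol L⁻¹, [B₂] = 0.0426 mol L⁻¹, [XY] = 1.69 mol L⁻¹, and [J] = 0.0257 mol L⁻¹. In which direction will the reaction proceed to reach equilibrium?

Q = [J]²·[T]·[B₂]² / ([XY]²·[X₂]) = (0.0257)²·(0.469)·(0.0426)² / ((1.69)²·(0.00234)) = 8.41×10⁻⁵
Q = 8.41×10⁻⁵ < K = 5.05×10⁻⁴, so the forward reaction proceeds.

toward products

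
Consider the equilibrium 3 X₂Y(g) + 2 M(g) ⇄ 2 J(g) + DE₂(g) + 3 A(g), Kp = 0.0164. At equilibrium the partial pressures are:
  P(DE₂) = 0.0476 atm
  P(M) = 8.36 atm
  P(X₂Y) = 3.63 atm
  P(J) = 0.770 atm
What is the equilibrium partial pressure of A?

At equilibrium, Kp = P(J)²·P(DE₂)·P(A)³ / (P(X₂Y)³·P(M)²) = 0.0164.
(0.770)²·(0.0476)·(P(A))³ / ((3.63)³·(8.36)²) = 0.0164
P(A)³ = 1940 ⇒ P(A) = 12.5 atm

P(A) = 12.5 atm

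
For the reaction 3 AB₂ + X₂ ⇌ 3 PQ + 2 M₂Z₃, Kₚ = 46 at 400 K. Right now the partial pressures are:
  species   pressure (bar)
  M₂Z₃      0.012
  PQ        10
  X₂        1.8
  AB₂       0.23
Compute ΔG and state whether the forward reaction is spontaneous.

Qₚ = P(PQ)³·P(M₂Z₃)² / (P(AB₂)³·P(X₂)) = (10)³·(0.012)² / ((0.23)³·(1.8)) = 6.58
ΔG = RT ln(Qₚ/Kₚ) = (8.314 J mol⁻¹ K⁻¹)(400 K) × ln(6.58/46)
   = (3.326 kJ/mol)(-1.945) = -6.47 kJ/mol
ΔG < 0, so the forward reaction is spontaneous (proceeds forward).

ΔG = -6.47 kJ/mol; the forward reaction is spontaneous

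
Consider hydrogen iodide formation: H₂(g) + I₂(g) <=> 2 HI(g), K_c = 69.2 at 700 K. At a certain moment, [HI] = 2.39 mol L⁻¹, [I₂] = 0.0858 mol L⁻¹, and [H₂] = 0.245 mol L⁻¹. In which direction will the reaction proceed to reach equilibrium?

reverse (toward reactants)

Q_c = [HI]² / ([H₂]·[I₂]) = (2.39)² / ((0.245)·(0.0858)) = 272
Q_c = 272 > K_c = 69.2, so the reverse reaction proceeds.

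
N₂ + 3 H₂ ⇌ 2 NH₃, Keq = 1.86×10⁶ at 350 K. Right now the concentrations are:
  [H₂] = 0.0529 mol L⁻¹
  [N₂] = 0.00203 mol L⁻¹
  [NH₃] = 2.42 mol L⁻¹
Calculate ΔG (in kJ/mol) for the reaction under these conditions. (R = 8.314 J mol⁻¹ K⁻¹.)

ΔG = 6.84 kJ/mol

Q = [NH₃]² / ([N₂]·[H₂]³) = (2.42)² / ((0.00203)·(0.0529)³) = 1.95×10⁷
ΔG = RT ln(Q/Keq) = (8.314 J mol⁻¹ K⁻¹)(350 K) × ln(1.95×10⁷/1.86×10⁶)
   = (2.910 kJ/mol)(2.350) = 6.84 kJ/mol
ΔG > 0, so the forward reaction is non-spontaneous (proceeds in reverse).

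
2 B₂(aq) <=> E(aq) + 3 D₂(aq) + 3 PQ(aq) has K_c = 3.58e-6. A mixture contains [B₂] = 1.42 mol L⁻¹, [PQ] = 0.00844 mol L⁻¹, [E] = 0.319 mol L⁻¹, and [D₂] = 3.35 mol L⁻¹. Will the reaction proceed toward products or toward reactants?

neither direction; the system is at equilibrium

Q_c = [E]·[D₂]³·[PQ]³ / [B₂]² = (0.319)·(3.35)³·(0.00844)³ / (1.42)² = 3.58e-6
Q_c = 3.58e-6 = K_c, so the system is already at equilibrium.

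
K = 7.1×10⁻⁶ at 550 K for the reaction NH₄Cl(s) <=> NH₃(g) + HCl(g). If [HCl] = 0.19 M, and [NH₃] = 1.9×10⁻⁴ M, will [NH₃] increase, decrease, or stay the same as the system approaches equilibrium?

decrease

(NH₄Cl is a pure solid — omitted from Q.)
Q = [NH₃]·[HCl] = (1.9×10⁻⁴)·(0.19) = 3.6×10⁻⁵
Q = 3.6×10⁻⁵ > K = 7.1×10⁻⁶: net reverse reaction.
NH₃ is a product, so it decreases.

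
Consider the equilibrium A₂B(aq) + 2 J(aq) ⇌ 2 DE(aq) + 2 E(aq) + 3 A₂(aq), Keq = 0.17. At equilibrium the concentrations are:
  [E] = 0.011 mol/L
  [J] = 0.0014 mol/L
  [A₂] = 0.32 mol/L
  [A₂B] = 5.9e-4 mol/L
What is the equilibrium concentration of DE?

At equilibrium, Keq = [DE]²·[E]²·[A₂]³ / ([A₂B]·[J]²) = 0.17.
([DE])²·(0.011)²·(0.32)³ / ((5.9e-4)·(0.0014)²) = 0.17
[DE]² = 4.96e-5 ⇒ [DE] = 0.0070 mol/L

[DE] = 0.0070 mol/L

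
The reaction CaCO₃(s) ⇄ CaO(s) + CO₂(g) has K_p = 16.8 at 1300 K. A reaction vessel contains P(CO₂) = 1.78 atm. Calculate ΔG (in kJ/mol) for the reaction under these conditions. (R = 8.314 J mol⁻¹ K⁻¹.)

(CaCO₃, CaO are pure solids — omitted from Q_p.)
Q_p = P(CO₂) = 1.78
ΔG = RT ln(Q_p/K_p) = (8.314 J mol⁻¹ K⁻¹)(1300 K) × ln(1.78/16.8)
   = (10.81 kJ/mol)(-2.245) = -24.3 kJ/mol
ΔG < 0, so the forward reaction is spontaneous (proceeds forward).

ΔG = -24.3 kJ/mol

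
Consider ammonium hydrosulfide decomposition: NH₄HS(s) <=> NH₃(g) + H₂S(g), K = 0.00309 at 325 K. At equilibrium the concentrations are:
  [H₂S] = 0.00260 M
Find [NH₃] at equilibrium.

(NH₄HS is a pure solid — omitted from K.)
At equilibrium, K = [NH₃]·[H₂S] = 0.00309.
([NH₃])·(0.00260) = 0.00309
[NH₃] = 1.19 M

[NH₃] = 1.19 M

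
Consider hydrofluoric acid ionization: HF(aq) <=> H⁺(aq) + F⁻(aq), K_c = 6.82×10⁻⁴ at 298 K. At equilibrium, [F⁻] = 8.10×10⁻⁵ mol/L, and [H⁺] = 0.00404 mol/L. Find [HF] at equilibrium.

[HF] = 4.80×10⁻⁴ mol/L

At equilibrium, K_c = [H⁺]·[F⁻] / [HF] = 6.82×10⁻⁴.
(0.00404)·(8.10×10⁻⁵) / ([HF]) = 6.82×10⁻⁴
[HF] = 4.80×10⁻⁴ mol/L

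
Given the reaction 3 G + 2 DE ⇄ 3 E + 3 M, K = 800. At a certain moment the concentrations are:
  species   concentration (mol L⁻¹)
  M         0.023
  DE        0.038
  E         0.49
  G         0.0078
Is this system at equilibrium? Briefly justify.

Q = [E]³·[M]³ / ([G]³·[DE]²) = (0.49)³·(0.023)³ / ((0.0078)³·(0.038)²) = 2100
Q = 2100 > K = 800: net reverse reaction.

no; Q > K, reaction proceeds in reverse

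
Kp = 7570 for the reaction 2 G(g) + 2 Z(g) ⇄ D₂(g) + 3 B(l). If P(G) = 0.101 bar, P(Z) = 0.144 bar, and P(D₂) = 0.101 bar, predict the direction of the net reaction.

toward products

(B is a pure liquid — omitted from Qp.)
Qp = P(D₂) / (P(G)²·P(Z)²) = (0.101) / ((0.101)²·(0.144)²) = 477
Qp = 477 < Kp = 7570, so the forward reaction proceeds.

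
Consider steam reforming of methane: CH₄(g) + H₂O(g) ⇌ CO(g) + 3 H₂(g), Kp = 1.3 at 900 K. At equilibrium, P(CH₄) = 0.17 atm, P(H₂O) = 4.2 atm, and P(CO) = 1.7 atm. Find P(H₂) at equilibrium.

P(H₂) = 0.82 atm

At equilibrium, Kp = P(CO)·P(H₂)³ / (P(CH₄)·P(H₂O)) = 1.3.
(1.7)·(P(H₂))³ / ((0.17)·(4.2)) = 1.3
P(H₂)³ = 0.546 ⇒ P(H₂) = 0.82 atm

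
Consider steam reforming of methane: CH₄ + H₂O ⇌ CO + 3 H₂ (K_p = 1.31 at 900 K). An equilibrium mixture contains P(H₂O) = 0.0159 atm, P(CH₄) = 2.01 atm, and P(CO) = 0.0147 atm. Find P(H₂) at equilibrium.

P(H₂) = 1.42 atm

At equilibrium, K_p = P(CO)·P(H₂)³ / (P(CH₄)·P(H₂O)) = 1.31.
(0.0147)·(P(H₂))³ / ((2.01)·(0.0159)) = 1.31
P(H₂)³ = 2.85 ⇒ P(H₂) = 1.42 atm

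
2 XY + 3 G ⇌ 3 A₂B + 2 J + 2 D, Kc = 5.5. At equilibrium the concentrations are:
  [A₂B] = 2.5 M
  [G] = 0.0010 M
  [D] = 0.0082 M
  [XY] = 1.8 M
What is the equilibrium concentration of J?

At equilibrium, Kc = [A₂B]³·[J]²·[D]² / ([XY]²·[G]³) = 5.5.
(2.5)³·([J])²·(0.0082)² / ((1.8)²·(0.0010)³) = 5.5
[J]² = 1.70×10⁻⁵ ⇒ [J] = 0.0041 M

[J] = 0.0041 M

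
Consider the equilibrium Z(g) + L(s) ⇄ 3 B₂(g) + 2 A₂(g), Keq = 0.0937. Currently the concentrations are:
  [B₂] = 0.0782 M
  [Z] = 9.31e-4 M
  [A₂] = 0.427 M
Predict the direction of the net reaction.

(L is a pure solid — omitted from Q.)
Q = [B₂]³·[A₂]² / [Z] = (0.0782)³·(0.427)² / (9.31e-4) = 0.0937
Q = 0.0937 = Keq, so the system is already at equilibrium.

no net change (already at equilibrium)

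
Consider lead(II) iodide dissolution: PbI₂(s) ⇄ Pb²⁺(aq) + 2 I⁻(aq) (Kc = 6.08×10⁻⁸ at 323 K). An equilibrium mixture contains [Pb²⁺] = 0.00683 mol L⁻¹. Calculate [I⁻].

[I⁻] = 0.00298 mol L⁻¹

(PbI₂ is a pure solid — omitted from Kc.)
At equilibrium, Kc = [Pb²⁺]·[I⁻]² = 6.08×10⁻⁸.
(0.00683)·([I⁻])² = 6.08×10⁻⁸
[I⁻]² = 8.90×10⁻⁶ ⇒ [I⁻] = 0.00298 mol L⁻¹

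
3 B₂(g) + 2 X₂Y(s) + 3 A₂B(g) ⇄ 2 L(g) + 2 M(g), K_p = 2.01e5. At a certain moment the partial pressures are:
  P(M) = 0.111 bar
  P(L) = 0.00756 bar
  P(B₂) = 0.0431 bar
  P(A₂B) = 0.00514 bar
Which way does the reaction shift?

forward (toward products)

(X₂Y is a pure solid — omitted from Q_p.)
Q_p = P(L)²·P(M)² / (P(B₂)³·P(A₂B)³) = (0.00756)²·(0.111)² / ((0.0431)³·(0.00514)³) = 64800
Q_p = 64800 < K_p = 2.01e5, so the forward reaction proceeds.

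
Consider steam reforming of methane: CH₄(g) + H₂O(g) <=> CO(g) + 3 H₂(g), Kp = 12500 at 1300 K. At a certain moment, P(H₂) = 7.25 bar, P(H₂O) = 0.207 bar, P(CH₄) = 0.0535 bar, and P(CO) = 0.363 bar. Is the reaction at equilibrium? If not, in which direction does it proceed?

at equilibrium

Qp = P(CO)·P(H₂)³ / (P(CH₄)·P(H₂O)) = (0.363)·(7.25)³ / ((0.0535)·(0.207)) = 12500
Qp = 12500 = Kp, so the system is already at equilibrium.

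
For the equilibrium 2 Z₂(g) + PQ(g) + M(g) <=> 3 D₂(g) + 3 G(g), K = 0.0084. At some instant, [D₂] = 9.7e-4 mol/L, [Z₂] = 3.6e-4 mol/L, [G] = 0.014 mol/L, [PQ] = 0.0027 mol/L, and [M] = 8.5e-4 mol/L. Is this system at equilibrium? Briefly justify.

yes, at equilibrium

Q = [D₂]³·[G]³ / ([Z₂]²·[PQ]·[M]) = (9.7e-4)³·(0.014)³ / ((3.6e-4)²·(0.0027)·(8.5e-4)) = 0.0084
Q = 0.0084 = K; the system is at equilibrium.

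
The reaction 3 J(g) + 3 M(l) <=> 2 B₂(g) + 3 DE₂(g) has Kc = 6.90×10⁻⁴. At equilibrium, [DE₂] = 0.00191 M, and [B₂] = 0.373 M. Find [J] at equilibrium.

[J] = 0.0112 M

(M is a pure liquid — omitted from Kc.)
At equilibrium, Kc = [B₂]²·[DE₂]³ / [J]³ = 6.90×10⁻⁴.
(0.373)²·(0.00191)³ / ([J])³ = 6.90×10⁻⁴
[J]³ = 1.40×10⁻⁶ ⇒ [J] = 0.0112 M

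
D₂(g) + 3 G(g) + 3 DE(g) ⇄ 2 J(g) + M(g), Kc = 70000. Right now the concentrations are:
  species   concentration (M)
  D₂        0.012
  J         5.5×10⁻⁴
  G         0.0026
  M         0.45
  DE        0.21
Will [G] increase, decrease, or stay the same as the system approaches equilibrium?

Qc = [J]²·[M] / ([D₂]·[G]³·[DE]³) = (5.5×10⁻⁴)²·(0.45) / ((0.012)·(0.0026)³·(0.21)³) = 70000
Qc = 70000 = Kc; the system is at equilibrium.

stay the same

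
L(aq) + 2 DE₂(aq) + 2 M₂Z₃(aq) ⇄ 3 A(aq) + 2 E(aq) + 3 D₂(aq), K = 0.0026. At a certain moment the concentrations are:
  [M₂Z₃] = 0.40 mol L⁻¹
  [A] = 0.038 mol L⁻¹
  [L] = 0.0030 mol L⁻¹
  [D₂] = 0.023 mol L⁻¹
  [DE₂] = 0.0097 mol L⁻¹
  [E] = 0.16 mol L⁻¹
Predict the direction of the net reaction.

forward (toward products)

Q = [A]³·[E]²·[D₂]³ / ([L]·[DE₂]²·[M₂Z₃]²) = (0.038)³·(0.16)²·(0.023)³ / ((0.0030)·(0.0097)²·(0.40)²) = 3.8×10⁻⁴
Q = 3.8×10⁻⁴ < K = 0.0026, so the forward reaction proceeds.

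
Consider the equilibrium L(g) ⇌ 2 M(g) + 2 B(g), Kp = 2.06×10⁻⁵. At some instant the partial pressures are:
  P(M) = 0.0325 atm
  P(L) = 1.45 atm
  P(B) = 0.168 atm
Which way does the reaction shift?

neither direction; the system is at equilibrium

Qp = P(M)²·P(B)² / P(L) = (0.0325)²·(0.168)² / (1.45) = 2.06×10⁻⁵
Qp = 2.06×10⁻⁵ = Kp, so the system is already at equilibrium.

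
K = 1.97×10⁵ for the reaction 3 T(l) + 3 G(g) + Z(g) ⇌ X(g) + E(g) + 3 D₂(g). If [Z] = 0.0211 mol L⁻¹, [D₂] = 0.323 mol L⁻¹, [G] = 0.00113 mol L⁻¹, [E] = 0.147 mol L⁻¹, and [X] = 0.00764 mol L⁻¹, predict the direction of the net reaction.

in the reverse direction

(T is a pure liquid — omitted from Q.)
Q = [X]·[E]·[D₂]³ / ([G]³·[Z]) = (0.00764)·(0.147)·(0.323)³ / ((0.00113)³·(0.0211)) = 1.24×10⁶
Q = 1.24×10⁶ > K = 1.97×10⁵, so the reverse reaction proceeds.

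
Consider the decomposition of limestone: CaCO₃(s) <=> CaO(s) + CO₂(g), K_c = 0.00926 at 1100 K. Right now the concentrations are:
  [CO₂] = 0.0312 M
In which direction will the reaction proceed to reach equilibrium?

(CaCO₃, CaO are pure solids — omitted from Q_c.)
Q_c = [CO₂] = 0.0312
Q_c = 0.0312 > K_c = 0.00926, so the reverse reaction proceeds.

in the reverse direction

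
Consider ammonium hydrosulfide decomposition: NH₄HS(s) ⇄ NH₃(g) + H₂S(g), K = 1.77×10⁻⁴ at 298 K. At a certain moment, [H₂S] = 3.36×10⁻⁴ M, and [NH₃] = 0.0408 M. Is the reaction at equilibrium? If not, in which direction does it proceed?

(NH₄HS is a pure solid — omitted from Q.)
Q = [NH₃]·[H₂S] = (0.0408)·(3.36×10⁻⁴) = 1.37×10⁻⁵
Q = 1.37×10⁻⁵ < K = 1.77×10⁻⁴, so the forward reaction proceeds.

forward (toward products)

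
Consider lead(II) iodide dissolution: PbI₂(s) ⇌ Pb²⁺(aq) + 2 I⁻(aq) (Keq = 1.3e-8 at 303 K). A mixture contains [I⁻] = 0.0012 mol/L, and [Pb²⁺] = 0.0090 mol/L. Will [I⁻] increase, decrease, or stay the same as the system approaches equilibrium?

(PbI₂ is a pure solid — omitted from Q.)
Q = [Pb²⁺]·[I⁻]² = (0.0090)·(0.0012)² = 1.3e-8
Q = 1.3e-8 = Keq; the system is at equilibrium.

stay the same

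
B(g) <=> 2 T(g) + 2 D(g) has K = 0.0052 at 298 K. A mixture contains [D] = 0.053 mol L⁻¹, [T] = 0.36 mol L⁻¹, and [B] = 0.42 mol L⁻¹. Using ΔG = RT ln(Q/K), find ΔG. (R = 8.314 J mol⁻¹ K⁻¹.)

Q = [T]²·[D]² / [B] = (0.36)²·(0.053)² / (0.42) = 8.67×10⁻⁴
ΔG = RT ln(Q/K) = (8.314 J mol⁻¹ K⁻¹)(298 K) × ln(8.67×10⁻⁴/0.0052)
   = (2.478 kJ/mol)(-1.791) = -4.44 kJ/mol
ΔG < 0, so the forward reaction is spontaneous (proceeds forward).

ΔG = -4.44 kJ/mol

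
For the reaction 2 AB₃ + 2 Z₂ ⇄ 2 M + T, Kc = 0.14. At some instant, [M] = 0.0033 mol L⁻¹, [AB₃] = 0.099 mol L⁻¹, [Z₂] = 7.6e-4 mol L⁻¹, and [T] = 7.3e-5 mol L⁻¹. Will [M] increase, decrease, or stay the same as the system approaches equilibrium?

stay the same

Qc = [M]²·[T] / ([AB₃]²·[Z₂]²) = (0.0033)²·(7.3e-5) / ((0.099)²·(7.6e-4)²) = 0.14
Qc = 0.14 = Kc; the system is at equilibrium.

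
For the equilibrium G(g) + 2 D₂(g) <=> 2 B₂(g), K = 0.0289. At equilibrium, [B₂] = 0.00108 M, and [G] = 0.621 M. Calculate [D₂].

At equilibrium, K = [B₂]² / ([G]·[D₂]²) = 0.0289.
(0.00108)² / ((0.621)·([D₂])²) = 0.0289
[D₂]² = 6.50e-5 ⇒ [D₂] = 0.00806 M

[D₂] = 0.00806 M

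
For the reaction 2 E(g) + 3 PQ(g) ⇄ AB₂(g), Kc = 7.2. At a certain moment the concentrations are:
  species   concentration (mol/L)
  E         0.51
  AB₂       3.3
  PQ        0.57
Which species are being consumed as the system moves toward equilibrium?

Qc = [AB₂] / ([E]²·[PQ]³) = (3.3) / ((0.51)²·(0.57)³) = 69
Qc = 69 > Kc = 7.2: net reverse reaction.

AB₂ (products)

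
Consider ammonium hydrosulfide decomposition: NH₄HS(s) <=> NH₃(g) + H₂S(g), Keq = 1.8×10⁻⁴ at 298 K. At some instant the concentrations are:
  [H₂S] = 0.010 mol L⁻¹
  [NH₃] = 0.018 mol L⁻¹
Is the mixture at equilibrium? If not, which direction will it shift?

(NH₄HS is a pure solid — omitted from Q.)
Q = [NH₃]·[H₂S] = (0.018)·(0.010) = 1.8×10⁻⁴
Q = 1.8×10⁻⁴ = Keq; the system is at equilibrium.

yes, at equilibrium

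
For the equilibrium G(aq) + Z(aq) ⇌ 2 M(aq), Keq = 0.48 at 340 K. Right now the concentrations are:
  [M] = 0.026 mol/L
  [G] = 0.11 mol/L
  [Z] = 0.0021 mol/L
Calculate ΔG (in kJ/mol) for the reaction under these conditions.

ΔG = 5.11 kJ/mol

Q = [M]² / ([G]·[Z]) = (0.026)² / ((0.11)·(0.0021)) = 2.93
ΔG = RT ln(Q/Keq) = (8.314 J mol⁻¹ K⁻¹)(340 K) × ln(2.93/0.48)
   = (2.827 kJ/mol)(1.809) = 5.11 kJ/mol
ΔG > 0, so the forward reaction is non-spontaneous (proceeds in reverse).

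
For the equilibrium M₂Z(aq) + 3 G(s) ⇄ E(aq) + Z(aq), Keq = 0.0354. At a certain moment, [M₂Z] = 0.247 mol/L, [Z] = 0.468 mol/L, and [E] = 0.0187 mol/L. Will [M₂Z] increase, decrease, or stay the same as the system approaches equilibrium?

(G is a pure solid — omitted from Q.)
Q = [E]·[Z] / [M₂Z] = (0.0187)·(0.468) / (0.247) = 0.0354
Q = 0.0354 = Keq; the system is at equilibrium.

stay the same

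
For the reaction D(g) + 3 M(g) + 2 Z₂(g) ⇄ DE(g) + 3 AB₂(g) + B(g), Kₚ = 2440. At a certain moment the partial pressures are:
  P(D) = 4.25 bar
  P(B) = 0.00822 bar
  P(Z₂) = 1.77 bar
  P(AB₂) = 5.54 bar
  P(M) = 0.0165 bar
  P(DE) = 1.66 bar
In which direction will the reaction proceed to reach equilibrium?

Qₚ = P(DE)·P(AB₂)³·P(B) / (P(D)·P(M)³·P(Z₂)²) = (1.66)·(5.54)³·(0.00822) / ((4.25)·(0.0165)³·(1.77)²) = 38800
Qₚ = 38800 > Kₚ = 2440, so the reverse reaction proceeds.

in the reverse direction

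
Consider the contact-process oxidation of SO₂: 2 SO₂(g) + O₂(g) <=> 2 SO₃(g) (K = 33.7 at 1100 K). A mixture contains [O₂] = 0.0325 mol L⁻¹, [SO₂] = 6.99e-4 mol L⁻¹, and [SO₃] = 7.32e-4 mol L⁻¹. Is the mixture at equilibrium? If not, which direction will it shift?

yes, at equilibrium

Q = [SO₃]² / ([SO₂]²·[O₂]) = (7.32e-4)² / ((6.99e-4)²·(0.0325)) = 33.7
Q = 33.7 = K; the system is at equilibrium.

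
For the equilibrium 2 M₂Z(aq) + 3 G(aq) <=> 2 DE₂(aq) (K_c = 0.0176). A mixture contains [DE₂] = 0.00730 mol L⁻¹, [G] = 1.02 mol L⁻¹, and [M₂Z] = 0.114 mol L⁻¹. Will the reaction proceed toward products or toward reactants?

forward (toward products)

Q_c = [DE₂]² / ([M₂Z]²·[G]³) = (0.00730)² / ((0.114)²·(1.02)³) = 0.00386
Q_c = 0.00386 < K_c = 0.0176, so the forward reaction proceeds.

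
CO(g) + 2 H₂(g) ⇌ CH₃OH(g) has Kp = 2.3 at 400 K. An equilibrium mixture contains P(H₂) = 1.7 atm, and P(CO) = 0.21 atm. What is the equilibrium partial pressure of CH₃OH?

P(CH₃OH) = 1.4 atm

At equilibrium, Kp = P(CH₃OH) / (P(CO)·P(H₂)²) = 2.3.
(P(CH₃OH)) / ((0.21)·(1.7)²) = 2.3
P(CH₃OH) = 1.40 = 1.4 atm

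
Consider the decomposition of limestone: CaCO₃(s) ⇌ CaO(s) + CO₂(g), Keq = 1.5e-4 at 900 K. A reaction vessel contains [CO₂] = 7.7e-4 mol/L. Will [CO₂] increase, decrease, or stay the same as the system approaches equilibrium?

(CaCO₃, CaO are pure solids — omitted from Q.)
Q = [CO₂] = 7.7e-4
Q = 7.7e-4 > Keq = 1.5e-4: net reverse reaction.
CO₂ is a product, so it decreases.

decrease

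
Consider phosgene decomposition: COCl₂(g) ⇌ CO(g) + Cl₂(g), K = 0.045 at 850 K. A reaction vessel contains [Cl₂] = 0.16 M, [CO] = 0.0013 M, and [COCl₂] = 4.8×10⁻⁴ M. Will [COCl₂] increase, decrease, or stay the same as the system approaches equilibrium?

Q = [CO]·[Cl₂] / [COCl₂] = (0.0013)·(0.16) / (4.8×10⁻⁴) = 0.43
Q = 0.43 > K = 0.045: net reverse reaction.
COCl₂ is a reactant, so it increases.

increase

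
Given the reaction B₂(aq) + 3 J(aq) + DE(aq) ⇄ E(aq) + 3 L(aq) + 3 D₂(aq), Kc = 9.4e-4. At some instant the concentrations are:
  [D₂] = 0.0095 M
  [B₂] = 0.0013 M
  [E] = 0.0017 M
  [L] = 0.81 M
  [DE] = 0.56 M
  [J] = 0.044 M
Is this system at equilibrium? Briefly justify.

Qc = [E]·[L]³·[D₂]³ / ([B₂]·[J]³·[DE]) = (0.0017)·(0.81)³·(0.0095)³ / ((0.0013)·(0.044)³·(0.56)) = 0.012
Qc = 0.012 > Kc = 9.4e-4: net reverse reaction.

no; Q > K, reaction proceeds in reverse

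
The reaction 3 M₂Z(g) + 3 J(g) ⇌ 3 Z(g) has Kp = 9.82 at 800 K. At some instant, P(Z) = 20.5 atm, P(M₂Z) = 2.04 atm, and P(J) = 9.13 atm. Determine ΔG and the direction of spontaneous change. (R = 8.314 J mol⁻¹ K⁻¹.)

ΔG = -13.3 kJ/mol; the forward reaction is spontaneous

Qp = P(Z)³ / (P(M₂Z)³·P(J)³) = (20.5)³ / ((2.04)³·(9.13)³) = 1.33
ΔG = RT ln(Qp/Kp) = (8.314 J mol⁻¹ K⁻¹)(800 K) × ln(1.33/9.82)
   = (6.651 kJ/mol)(-1.999) = -13.3 kJ/mol
ΔG < 0, so the forward reaction is spontaneous (proceeds forward).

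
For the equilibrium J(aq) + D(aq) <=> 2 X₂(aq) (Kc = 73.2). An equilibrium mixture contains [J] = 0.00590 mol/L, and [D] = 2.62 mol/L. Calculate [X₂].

[X₂] = 1.06 mol/L

At equilibrium, Kc = [X₂]² / ([J]·[D]) = 73.2.
([X₂])² / ((0.00590)·(2.62)) = 73.2
[X₂]² = 1.13 ⇒ [X₂] = 1.06 mol/L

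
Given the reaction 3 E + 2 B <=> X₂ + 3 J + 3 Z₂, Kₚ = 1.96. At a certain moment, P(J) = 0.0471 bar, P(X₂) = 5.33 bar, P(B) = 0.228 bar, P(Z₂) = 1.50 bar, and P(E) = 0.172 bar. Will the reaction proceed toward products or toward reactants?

in the reverse direction

Qₚ = P(X₂)·P(J)³·P(Z₂)³ / (P(E)³·P(B)²) = (5.33)·(0.0471)³·(1.50)³ / ((0.172)³·(0.228)²) = 7.11
Qₚ = 7.11 > Kₚ = 1.96, so the reverse reaction proceeds.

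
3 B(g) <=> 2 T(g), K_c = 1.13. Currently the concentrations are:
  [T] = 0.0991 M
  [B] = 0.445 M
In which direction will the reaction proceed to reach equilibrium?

forward (toward products)

Q_c = [T]² / [B]³ = (0.0991)² / (0.445)³ = 0.111
Q_c = 0.111 < K_c = 1.13, so the forward reaction proceeds.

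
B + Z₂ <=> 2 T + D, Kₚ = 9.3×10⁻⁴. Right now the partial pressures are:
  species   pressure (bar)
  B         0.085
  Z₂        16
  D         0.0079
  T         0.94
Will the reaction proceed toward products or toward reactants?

to the left

Qₚ = P(T)²·P(D) / (P(B)·P(Z₂)) = (0.94)²·(0.0079) / ((0.085)·(16)) = 0.0051
Qₚ = 0.0051 > Kₚ = 9.3×10⁻⁴, so the reverse reaction proceeds.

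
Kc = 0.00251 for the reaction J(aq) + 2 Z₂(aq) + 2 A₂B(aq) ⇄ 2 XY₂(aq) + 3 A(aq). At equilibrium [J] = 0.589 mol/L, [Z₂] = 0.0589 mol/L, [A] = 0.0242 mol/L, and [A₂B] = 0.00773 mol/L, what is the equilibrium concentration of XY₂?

At equilibrium, Kc = [XY₂]²·[A]³ / ([J]·[Z₂]²·[A₂B]²) = 0.00251.
([XY₂])²·(0.0242)³ / ((0.589)·(0.0589)²·(0.00773)²) = 0.00251
[XY₂]² = 2.16e-5 ⇒ [XY₂] = 0.00465 mol/L

[XY₂] = 0.00465 mol/L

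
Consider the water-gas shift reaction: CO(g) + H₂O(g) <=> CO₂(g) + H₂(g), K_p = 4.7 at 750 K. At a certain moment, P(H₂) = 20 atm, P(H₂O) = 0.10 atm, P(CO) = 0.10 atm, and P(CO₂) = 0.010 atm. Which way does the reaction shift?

toward reactants

Q_p = P(CO₂)·P(H₂) / (P(CO)·P(H₂O)) = (0.010)·(20) / ((0.10)·(0.10)) = 20
Q_p = 20 > K_p = 4.7, so the reverse reaction proceeds.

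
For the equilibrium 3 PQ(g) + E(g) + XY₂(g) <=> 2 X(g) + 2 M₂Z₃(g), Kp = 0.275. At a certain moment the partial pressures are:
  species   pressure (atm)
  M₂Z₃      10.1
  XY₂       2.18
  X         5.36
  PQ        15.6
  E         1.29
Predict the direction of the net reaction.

no net change (already at equilibrium)

Qp = P(X)²·P(M₂Z₃)² / (P(PQ)³·P(E)·P(XY₂)) = (5.36)²·(10.1)² / ((15.6)³·(1.29)·(2.18)) = 0.275
Qp = 0.275 = Kp, so the system is already at equilibrium.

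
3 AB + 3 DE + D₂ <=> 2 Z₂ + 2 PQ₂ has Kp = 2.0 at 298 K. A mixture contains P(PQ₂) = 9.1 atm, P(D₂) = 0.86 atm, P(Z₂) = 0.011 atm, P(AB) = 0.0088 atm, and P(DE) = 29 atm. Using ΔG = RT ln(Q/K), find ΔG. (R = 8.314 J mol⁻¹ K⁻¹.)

Qp = P(Z₂)²·P(PQ₂)² / (P(AB)³·P(DE)³·P(D₂)) = (0.011)²·(9.1)² / ((0.0088)³·(29)³·(0.86)) = 0.701
ΔG = RT ln(Qp/Kp) = (8.314 J mol⁻¹ K⁻¹)(298 K) × ln(0.701/2.0)
   = (2.478 kJ/mol)(-1.048) = -2.60 kJ/mol
ΔG < 0, so the forward reaction is spontaneous (proceeds forward).

ΔG = -2.60 kJ/mol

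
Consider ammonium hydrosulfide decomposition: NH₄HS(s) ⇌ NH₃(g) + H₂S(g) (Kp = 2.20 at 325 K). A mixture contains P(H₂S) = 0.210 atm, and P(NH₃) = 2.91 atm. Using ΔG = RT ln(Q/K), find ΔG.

(NH₄HS is a pure solid — omitted from Qp.)
Qp = P(NH₃)·P(H₂S) = (2.91)·(0.210) = 0.611
ΔG = RT ln(Qp/Kp) = (8.314 J mol⁻¹ K⁻¹)(325 K) × ln(0.611/2.20)
   = (2.702 kJ/mol)(-1.281) = -3.46 kJ/mol
ΔG < 0, so the forward reaction is spontaneous (proceeds forward).

ΔG = -3.46 kJ/mol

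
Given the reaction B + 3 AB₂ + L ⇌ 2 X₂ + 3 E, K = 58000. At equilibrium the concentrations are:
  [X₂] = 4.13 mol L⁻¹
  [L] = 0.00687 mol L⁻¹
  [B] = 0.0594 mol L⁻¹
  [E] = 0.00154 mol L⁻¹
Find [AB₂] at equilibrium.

[AB₂] = 0.00138 mol L⁻¹

At equilibrium, K = [X₂]²·[E]³ / ([B]·[AB₂]³·[L]) = 58000.
(4.13)²·(0.00154)³ / ((0.0594)·([AB₂])³·(0.00687)) = 58000
[AB₂]³ = 2.63×10⁻⁹ ⇒ [AB₂] = 0.00138 mol L⁻¹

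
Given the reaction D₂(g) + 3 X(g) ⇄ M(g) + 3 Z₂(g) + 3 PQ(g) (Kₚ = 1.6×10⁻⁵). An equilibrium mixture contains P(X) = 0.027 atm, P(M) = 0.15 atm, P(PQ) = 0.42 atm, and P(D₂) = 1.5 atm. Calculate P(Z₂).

At equilibrium, Kₚ = P(M)·P(Z₂)³·P(PQ)³ / (P(D₂)·P(X)³) = 1.6×10⁻⁵.
(0.15)·(P(Z₂))³·(0.42)³ / ((1.5)·(0.027)³) = 1.6×10⁻⁵
P(Z₂)³ = 4.25×10⁻⁸ ⇒ P(Z₂) = 0.0035 atm

P(Z₂) = 0.0035 atm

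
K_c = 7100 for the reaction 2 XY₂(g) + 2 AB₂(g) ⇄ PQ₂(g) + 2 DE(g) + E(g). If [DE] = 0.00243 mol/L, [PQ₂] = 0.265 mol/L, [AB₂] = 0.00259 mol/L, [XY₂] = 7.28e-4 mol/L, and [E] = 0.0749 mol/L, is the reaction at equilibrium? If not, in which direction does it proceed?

reverse (toward reactants)

Q_c = [PQ₂]·[DE]²·[E] / ([XY₂]²·[AB₂]²) = (0.265)·(0.00243)²·(0.0749) / ((7.28e-4)²·(0.00259)²) = 33000
Q_c = 33000 > K_c = 7100, so the reverse reaction proceeds.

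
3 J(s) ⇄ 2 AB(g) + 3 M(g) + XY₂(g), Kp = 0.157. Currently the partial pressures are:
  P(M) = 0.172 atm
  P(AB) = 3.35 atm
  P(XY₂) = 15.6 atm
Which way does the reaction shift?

reverse (toward reactants)

(J is a pure solid — omitted from Qp.)
Qp = P(AB)²·P(M)³·P(XY₂) = (3.35)²·(0.172)³·(15.6) = 0.891
Qp = 0.891 > Kp = 0.157, so the reverse reaction proceeds.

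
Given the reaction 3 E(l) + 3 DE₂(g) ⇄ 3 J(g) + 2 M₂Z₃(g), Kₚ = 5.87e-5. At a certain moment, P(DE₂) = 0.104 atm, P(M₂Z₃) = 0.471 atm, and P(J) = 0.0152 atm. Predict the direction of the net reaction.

in the reverse direction

(E is a pure liquid — omitted from Qₚ.)
Qₚ = P(J)³·P(M₂Z₃)² / P(DE₂)³ = (0.0152)³·(0.471)² / (0.104)³ = 6.93e-4
Qₚ = 6.93e-4 > Kₚ = 5.87e-5, so the reverse reaction proceeds.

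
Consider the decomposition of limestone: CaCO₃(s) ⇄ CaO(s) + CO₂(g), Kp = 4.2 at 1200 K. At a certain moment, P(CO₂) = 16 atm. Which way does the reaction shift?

in the reverse direction

(CaCO₃, CaO are pure solids — omitted from Qp.)
Qp = P(CO₂) = 16
Qp = 16 > Kp = 4.2, so the reverse reaction proceeds.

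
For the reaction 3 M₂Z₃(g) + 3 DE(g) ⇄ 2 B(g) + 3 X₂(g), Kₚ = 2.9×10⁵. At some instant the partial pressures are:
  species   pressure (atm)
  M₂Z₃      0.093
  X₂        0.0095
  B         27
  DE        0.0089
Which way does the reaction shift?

Qₚ = P(B)²·P(X₂)³ / (P(M₂Z₃)³·P(DE)³) = (27)²·(0.0095)³ / ((0.093)³·(0.0089)³) = 1.1×10⁶
Qₚ = 1.1×10⁶ > Kₚ = 2.9×10⁵, so the reverse reaction proceeds.

to the left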